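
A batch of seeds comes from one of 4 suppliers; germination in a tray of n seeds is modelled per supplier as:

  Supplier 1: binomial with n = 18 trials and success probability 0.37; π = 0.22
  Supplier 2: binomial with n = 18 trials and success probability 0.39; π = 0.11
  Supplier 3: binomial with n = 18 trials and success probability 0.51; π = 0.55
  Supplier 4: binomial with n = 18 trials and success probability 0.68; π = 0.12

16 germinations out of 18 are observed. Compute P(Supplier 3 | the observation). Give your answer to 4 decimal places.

The responsibility of component k is π_k f_k(x) divided by Σ_j π_j f_j(x).
Evaluate each component's likelihood at the observed value:
  L_1 = C(18,16)·0.37^16·0.63^2 = 153·1.23375e-07·0.3969 = 7.49204e-06
  L_2 = C(18,16)·0.39^16·0.61^2 = 153·2.8644e-07·0.3721 = 1.63074e-05
  L_3 = C(18,16)·0.51^16·0.49^2 = 153·2.0947e-05·0.2401 = 0.000769496
  L_4 = C(18,16)·0.68^16·0.32^2 = 153·0.00208998·0.1024 = 0.0327442
Multiply by the mixture weights:
  π_1·L_1 = 0.22 × 7.49204e-06 = 1.64825e-06
  π_2·L_2 = 0.11 × 1.63074e-05 = 1.79381e-06
  π_3·L_3 = 0.55 × 0.000769496 = 0.000423223
  π_4·L_4 = 0.12 × 0.0327442 = 0.0039293
Normaliser: 1.64825e-06 + 1.79381e-06 + 0.000423223 + 0.0039293 = 0.00435597
P(Supplier 3 | x) = 0.000423223 / 0.00435597 ≈ 0.0972

0.0972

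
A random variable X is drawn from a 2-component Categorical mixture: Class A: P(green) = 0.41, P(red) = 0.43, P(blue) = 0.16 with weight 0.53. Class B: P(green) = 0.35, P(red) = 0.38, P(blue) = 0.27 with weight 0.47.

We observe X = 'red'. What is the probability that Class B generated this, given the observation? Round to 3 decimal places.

0.439

P(component k | x) = w_k·f_k(x) / marginal(x), where marginal(x) = Σ_j w_j·f_j(x).
Component likelihoods at x = 'red':
  p_A = P(red | comp) = 0.43
  p_B = P(red | comp) = 0.38
Multiply by the mixture weights:
  w_A·p_A = 0.53 × 0.43 = 0.2279
  w_B·p_B = 0.47 × 0.38 = 0.1786
Normaliser: 0.2279 + 0.1786 = 0.4065
Responsibility of Class B: 0.1786 / 0.4065 ≈ 0.439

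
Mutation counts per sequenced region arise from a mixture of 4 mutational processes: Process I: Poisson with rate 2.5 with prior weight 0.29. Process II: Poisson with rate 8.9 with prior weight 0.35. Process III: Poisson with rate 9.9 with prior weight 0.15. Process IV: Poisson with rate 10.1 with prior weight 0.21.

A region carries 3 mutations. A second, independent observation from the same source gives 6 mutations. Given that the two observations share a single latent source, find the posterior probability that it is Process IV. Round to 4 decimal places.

P(component k | x) = w_k·f_k(x) / marginal(x), where marginal(x) = Σ_j w_j·f_j(x).
Since both observations come from the same component, the likelihood for component k is f_k(x₁)·f_k(x₂).
  f_I = [0.213763] × [0.0278337] = 0.00594982
  f_II = [0.016025] × [0.0941427] = 0.00150864
  f_III = [0.00811407] × [0.065609] = 0.000532356
  f_IV = [0.00705405] × [0.060565] = 0.000427228
Weight by the priors:
  w_I·f_I = 0.29 × 0.00594982 = 0.00172545
  w_II·f_II = 0.35 × 0.00150864 = 0.000528023
  w_III·f_III = 0.15 × 0.000532356 = 7.98534e-05
  w_IV·f_IV = 0.21 × 0.000427228 = 8.9718e-05
Marginal: 0.00172545 + 0.000528023 + 7.98534e-05 + 8.9718e-05 = 0.00242304
Responsibility of Process IV: 8.9718e-05 / 0.00242304 ≈ 0.0370

0.0370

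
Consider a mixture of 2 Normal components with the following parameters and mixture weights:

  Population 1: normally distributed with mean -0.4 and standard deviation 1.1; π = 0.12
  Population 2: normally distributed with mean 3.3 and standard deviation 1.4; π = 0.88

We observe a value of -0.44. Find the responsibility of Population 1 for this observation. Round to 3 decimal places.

0.860

By Bayes' theorem, P(k | x) = w_k f_k(x) / Σ_j w_j f_j(x).
Evaluate each component's likelihood at the observed value:
  f_1 = 0.362435
  f_2 = 0.00803719
Prior × likelihood for each component:
  w_1·f_1 = 0.12 × 0.362435 = 0.0434922
  w_2·f_2 = 0.88 × 0.00803719 = 0.00707272
Sum: 0.0434922 + 0.00707272 = 0.0505649
P(Population 1 | data) = 0.0434922 / 0.0505649 ≈ 0.860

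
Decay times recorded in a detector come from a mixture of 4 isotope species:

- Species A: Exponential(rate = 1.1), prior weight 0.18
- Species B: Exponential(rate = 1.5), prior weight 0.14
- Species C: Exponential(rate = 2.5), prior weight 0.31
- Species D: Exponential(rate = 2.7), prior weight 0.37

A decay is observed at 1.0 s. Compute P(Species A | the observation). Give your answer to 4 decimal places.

Apply Bayes' rule: the posterior for each component is proportional to its prior times its likelihood at x.
Evaluate each component's likelihood at the observed value:
  L_A = 1.1·e^(−1.1·1.0) = 1.1·e^(−1.1000) = 0.366158
  L_B = 1.5·e^(−1.5·1.0) = 1.5·e^(−1.5000) = 0.334695
  L_C = 2.5·e^(−2.5·1.0) = 2.5·e^(−2.5000) = 0.205212
  L_D = 2.7·e^(−2.7·1.0) = 2.7·e^(−2.7000) = 0.181455
Unnormalised posteriors:
  w_A·L_A = 0.18 × 0.366158 = 0.0659085
  w_B·L_B = 0.14 × 0.334695 = 0.0468573
  w_C·L_C = 0.31 × 0.205212 = 0.0636159
  w_D·L_D = 0.37 × 0.181455 = 0.0671383
Denominator: 0.0659085 + 0.0468573 + 0.0636159 + 0.0671383 = 0.24352
P(Species A | x) = 0.0659085 / 0.24352 ≈ 0.2706

0.2706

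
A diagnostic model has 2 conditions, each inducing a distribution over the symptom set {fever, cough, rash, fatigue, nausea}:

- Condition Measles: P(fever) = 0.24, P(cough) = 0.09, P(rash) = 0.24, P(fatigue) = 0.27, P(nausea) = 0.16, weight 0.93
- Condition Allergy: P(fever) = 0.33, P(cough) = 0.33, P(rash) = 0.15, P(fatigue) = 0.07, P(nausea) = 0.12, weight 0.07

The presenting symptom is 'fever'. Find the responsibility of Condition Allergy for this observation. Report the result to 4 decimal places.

Posterior ∝ prior × likelihood, so P(k | x) ∝ w_k f_k(x); normalise over all components.
Evaluate each component's likelihood at the observed value:
  f_Measles = P(fever | comp) = 0.24
  f_Allergy = P(fever | comp) = 0.33
Prior × likelihood for each component:
  w_Measles·f_Measles = 0.93 × 0.24 = 0.2232
  w_Allergy·f_Allergy = 0.07 × 0.33 = 0.0231
Denominator: 0.2232 + 0.0231 = 0.2463
P(Condition Allergy | data) = 0.0231 / 0.2463 ≈ 0.0938

0.0938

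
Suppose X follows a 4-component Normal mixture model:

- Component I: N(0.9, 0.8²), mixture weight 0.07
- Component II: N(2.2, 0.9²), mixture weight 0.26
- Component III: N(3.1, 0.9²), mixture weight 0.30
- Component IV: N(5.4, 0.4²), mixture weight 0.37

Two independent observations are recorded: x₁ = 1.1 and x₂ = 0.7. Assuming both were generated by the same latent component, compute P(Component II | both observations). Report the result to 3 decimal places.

The responsibility of component k is π_k f_k(x) divided by Σ_j π_j f_j(x).
Since both observations come from the same component, the likelihood for component k is f_k(x₁)·f_k(x₂).
  L_I = [0.483335] × [0.483335] = 0.233613
  L_II = [0.210033] × [0.11053] = 0.023215
  L_III = [0.0375263] × [0.0126622] = 0.000475166
  L_IV = [8.03104e-26] × [1.04462e-30] = 8.38941e-56
Multiply by the mixture weights:
  π_I·L_I = 0.07 × 0.233613 = 0.0163529
  π_II·L_II = 0.26 × 0.023215 = 0.00603589
  π_III·L_III = 0.30 × 0.000475166 = 0.00014255
  π_IV·L_IV = 0.37 × 8.38941e-56 = 3.10408e-56
Sum: 0.0163529 + 0.00603589 + 0.00014255 + 3.10408e-56 = 0.0225313
P(Component II | data) = 0.00603589 / 0.0225313 ≈ 0.268

0.268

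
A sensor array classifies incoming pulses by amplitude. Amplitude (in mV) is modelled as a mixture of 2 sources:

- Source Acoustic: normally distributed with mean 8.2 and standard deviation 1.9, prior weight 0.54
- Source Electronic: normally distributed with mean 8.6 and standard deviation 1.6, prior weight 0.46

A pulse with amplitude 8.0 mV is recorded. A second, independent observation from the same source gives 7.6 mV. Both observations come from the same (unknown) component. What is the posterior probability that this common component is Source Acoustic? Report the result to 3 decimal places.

0.507

Apply Bayes' rule: the posterior for each component is proportional to its prior times its likelihood at x.
Since both observations come from the same component, the likelihood for component k is f_k(x₁)·f_k(x₂).
  L_Acoustic = [0.20881] × [0.199757] = 0.0417112
  L_Electronic = [0.232409] × [0.205101] = 0.0476673
Unnormalised posteriors:
  π_Acoustic·L_Acoustic = 0.54 × 0.0417112 = 0.022524
  π_Electronic·L_Electronic = 0.46 × 0.0476673 = 0.021927
Evidence: 0.022524 + 0.021927 = 0.044451
Responsibility of Source Acoustic: 0.022524 / 0.044451 ≈ 0.507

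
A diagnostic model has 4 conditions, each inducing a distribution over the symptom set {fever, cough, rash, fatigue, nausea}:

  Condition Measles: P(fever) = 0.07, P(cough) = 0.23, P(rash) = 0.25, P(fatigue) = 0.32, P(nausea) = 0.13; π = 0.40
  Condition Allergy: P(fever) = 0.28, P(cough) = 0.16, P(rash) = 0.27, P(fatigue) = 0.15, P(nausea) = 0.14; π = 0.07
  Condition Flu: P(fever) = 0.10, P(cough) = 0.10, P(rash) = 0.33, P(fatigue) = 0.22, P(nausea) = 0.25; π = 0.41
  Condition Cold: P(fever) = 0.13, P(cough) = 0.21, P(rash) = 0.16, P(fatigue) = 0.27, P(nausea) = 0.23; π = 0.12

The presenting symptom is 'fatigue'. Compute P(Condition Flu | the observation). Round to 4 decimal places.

The responsibility of component k is π_k f_k(x) divided by Σ_j π_j f_j(x).
Categorical probabilities:
  f_Measles = 0.32
  f_Allergy = 0.15
  f_Flu = 0.22
  f_Cold = 0.27
Prior × likelihood for each component:
  π_Measles·f_Measles = 0.40 × 0.32 = 0.128
  π_Allergy·f_Allergy = 0.07 × 0.15 = 0.0105
  π_Flu·f_Flu = 0.41 × 0.22 = 0.0902
  π_Cold·f_Cold = 0.12 × 0.27 = 0.0324
Denominator: 0.128 + 0.0105 + 0.0902 + 0.0324 = 0.2611
So the posterior for Condition Flu is 0.0902 / 0.2611 ≈ 0.3455.

0.3455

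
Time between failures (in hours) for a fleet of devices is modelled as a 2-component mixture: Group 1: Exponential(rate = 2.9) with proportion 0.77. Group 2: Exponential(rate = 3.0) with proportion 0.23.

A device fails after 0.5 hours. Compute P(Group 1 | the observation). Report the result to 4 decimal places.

By Bayes' theorem, P(k | x) = w_k f_k(x) / Σ_j w_j f_j(x).
Exponential densities:
  p_1 = 0.680254
  p_2 = 0.66939
Unnormalised posteriors:
  w_1·p_1 = 0.77 × 0.680254 = 0.523795
  w_2·p_2 = 0.23 × 0.66939 = 0.15396
Normaliser: 0.523795 + 0.15396 = 0.677755
So the posterior for Group 1 is 0.523795 / 0.677755 ≈ 0.7728.

0.7728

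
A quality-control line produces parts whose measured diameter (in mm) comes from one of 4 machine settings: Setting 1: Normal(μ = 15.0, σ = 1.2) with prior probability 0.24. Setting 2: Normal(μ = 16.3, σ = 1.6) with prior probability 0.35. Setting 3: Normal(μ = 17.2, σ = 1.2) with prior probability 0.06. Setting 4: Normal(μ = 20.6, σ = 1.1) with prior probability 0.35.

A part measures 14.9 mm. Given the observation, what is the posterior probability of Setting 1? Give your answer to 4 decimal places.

Posterior ∝ prior × likelihood, so P(k | x) ∝ w_k f_k(x); normalise over all components.
Evaluate each component's likelihood at the observed value:
  p_1 = 0.3313
  p_2 = 0.170034
  p_3 = 0.0529681
  p_4 = 5.35605e-07
Weight by the priors:
  w_1·p_1 = 0.24 × 0.3313 = 0.0795119
  w_2·p_2 = 0.35 × 0.170034 = 0.059512
  w_3·p_3 = 0.06 × 0.0529681 = 0.00317809
  w_4·p_4 = 0.35 × 5.35605e-07 = 1.87462e-07
Sum: 0.0795119 + 0.059512 + 0.00317809 + 1.87462e-07 = 0.142202
So the posterior for Setting 1 is 0.0795119 / 0.142202 ≈ 0.5591.

0.5591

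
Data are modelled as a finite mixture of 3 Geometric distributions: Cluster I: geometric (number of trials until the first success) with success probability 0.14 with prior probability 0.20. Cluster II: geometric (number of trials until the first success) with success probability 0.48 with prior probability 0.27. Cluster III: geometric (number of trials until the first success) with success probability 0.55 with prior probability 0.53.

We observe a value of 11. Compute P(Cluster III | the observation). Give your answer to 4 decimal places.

0.0153

P(component k | x) = π_k·f_k(x) / marginal(x), where marginal(x) = Σ_j π_j·f_j(x).
Component likelihoods at x = 11:
  f_I = 0.14·(1−0.14)^10 = 0.14·0.221302 = 0.0309822
  f_II = 0.48·(1−0.48)^10 = 0.48·0.00144555 = 0.000693865
  f_III = 0.55·(1−0.55)^10 = 0.55·0.000340506 = 0.000187278
Prior × likelihood for each component:
  π_I·f_I = 0.20 × 0.0309822 = 0.00619644
  π_II·f_II = 0.27 × 0.000693865 = 0.000187343
  π_III·f_III = 0.53 × 0.000187278 = 9.92576e-05
Marginal: 0.00619644 + 0.000187343 + 9.92576e-05 = 0.00648305
P(Cluster III | x) = 9.92576e-05 / 0.00648305 ≈ 0.0153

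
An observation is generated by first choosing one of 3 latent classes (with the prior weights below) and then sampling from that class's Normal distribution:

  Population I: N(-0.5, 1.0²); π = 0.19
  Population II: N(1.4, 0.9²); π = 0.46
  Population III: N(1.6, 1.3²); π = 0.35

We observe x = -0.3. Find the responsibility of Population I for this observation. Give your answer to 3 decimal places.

By Bayes' theorem, P(k | x) = π_k f_k(x) / Σ_j π_j f_j(x).
Evaluate each component's likelihood at the observed value:
  L_I = (1/(1.0·√(2π)))·exp(−(-0.3−-0.5)²/(2·1.0²)) = 0.398942·exp(-0.02000) = 0.391043
  L_II = (1/(0.9·√(2π)))·exp(−(-0.3−1.4)²/(2·0.9²)) = 0.443269·exp(-1.78395) = 0.0744574
  L_III = (1/(1.3·√(2π)))·exp(−(-0.3−1.6)²/(2·1.3²)) = 0.306879·exp(-1.06805) = 0.105468
Weight by the priors:
  π_I·L_I = 0.19 × 0.391043 = 0.0742981
  π_II·L_II = 0.46 × 0.0744574 = 0.0342504
  π_III·L_III = 0.35 × 0.105468 = 0.0369137
Denominator: 0.0742981 + 0.0342504 + 0.0369137 = 0.145462
Responsibility of Population I: 0.0742981 / 0.145462 ≈ 0.511

0.511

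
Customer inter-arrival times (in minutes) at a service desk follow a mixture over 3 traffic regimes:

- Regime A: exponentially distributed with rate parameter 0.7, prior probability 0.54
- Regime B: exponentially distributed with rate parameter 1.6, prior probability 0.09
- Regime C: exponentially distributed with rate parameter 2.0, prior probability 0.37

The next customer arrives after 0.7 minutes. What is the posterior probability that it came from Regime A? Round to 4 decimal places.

Apply Bayes' rule: the posterior for each component is proportional to its prior times its likelihood at x.
Exponential densities:
  p_A = 0.428838
  p_B = 0.522048
  p_C = 0.493194
Multiply by the mixture weights:
  π_A·p_A = 0.54 × 0.428838 = 0.231573
  π_B·p_B = 0.09 × 0.522048 = 0.0469843
  π_C·p_C = 0.37 × 0.493194 = 0.182482
Normaliser: 0.231573 + 0.0469843 + 0.182482 = 0.461039
Responsibility of Regime A: 0.231573 / 0.461039 ≈ 0.5023

0.5023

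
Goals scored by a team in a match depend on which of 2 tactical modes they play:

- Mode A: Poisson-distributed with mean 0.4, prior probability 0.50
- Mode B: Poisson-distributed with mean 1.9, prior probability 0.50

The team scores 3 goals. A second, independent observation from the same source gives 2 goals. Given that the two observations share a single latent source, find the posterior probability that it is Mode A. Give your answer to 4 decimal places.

0.0082

The responsibility of component k is w_k f_k(x) divided by Σ_j w_j f_j(x).
Since both observations come from the same component, the likelihood for component k is f_k(x₁)·f_k(x₂).
  p_A = [e^(−0.4)·0.4^3/3! = 0.00715008] × [0.0536256] = 0.000383427
  p_B = [e^(−1.9)·1.9^3/3! = 0.170982] × [0.269971] = 0.0461602
Prior × likelihood for each component:
  w_A·p_A = 0.50 × 0.000383427 = 0.000191714
  w_B·p_B = 0.50 × 0.0461602 = 0.0230801
Evidence: 0.000191714 + 0.0230801 = 0.0232718
P(Mode A | x) = 0.000191714 / 0.0232718 ≈ 0.0082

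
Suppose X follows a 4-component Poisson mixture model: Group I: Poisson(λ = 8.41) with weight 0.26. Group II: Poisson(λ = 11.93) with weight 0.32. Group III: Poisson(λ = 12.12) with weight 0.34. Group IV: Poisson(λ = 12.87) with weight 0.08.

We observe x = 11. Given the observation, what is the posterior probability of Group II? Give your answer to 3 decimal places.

0.350

Posterior ∝ prior × likelihood, so P(k | x) ∝ P(Z=k) f_k(x); normalise over all components.
Component likelihoods at x = 11:
  p_I = e^(−8.41)·8.41^11/11! = 0.0830202
  p_II = e^(−11.93)·11.93^11/11! = 0.115015
  p_III = e^(−12.12)·12.12^11/11! = 0.113168
  p_IV = e^(−12.87)·12.87^11/11! = 0.103476
Unnormalised posteriors:
  P(Z=I)·p_I = 0.26 × 0.0830202 = 0.0215852
  P(Z=II)·p_II = 0.32 × 0.115015 = 0.0368049
  P(Z=III)·p_III = 0.34 × 0.113168 = 0.0384772
  P(Z=IV)·p_IV = 0.08 × 0.103476 = 0.00827805
Normaliser: 0.0215852 + 0.0368049 + 0.0384772 + 0.00827805 = 0.105145
So the posterior for Group II is 0.0368049 / 0.105145 ≈ 0.350.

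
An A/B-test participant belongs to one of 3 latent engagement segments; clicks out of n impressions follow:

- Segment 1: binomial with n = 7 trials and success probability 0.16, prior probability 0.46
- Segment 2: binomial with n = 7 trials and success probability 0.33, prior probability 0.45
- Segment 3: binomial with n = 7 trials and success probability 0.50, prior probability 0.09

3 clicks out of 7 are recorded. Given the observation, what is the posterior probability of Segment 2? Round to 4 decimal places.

P(component k | x) = w_k·f_k(x) / marginal(x), where marginal(x) = Σ_j w_j·f_j(x).
Component likelihoods at x = 3 clicks out of 7:
  f_1 = 0.0713748
  f_2 = 0.25346
  f_3 = 0.273438
Prior × likelihood for each component:
  w_1·f_1 = 0.46 × 0.0713748 = 0.0328324
  w_2·f_2 = 0.45 × 0.25346 = 0.114057
  w_3·f_3 = 0.09 × 0.273438 = 0.0246094
Marginal: 0.0328324 + 0.114057 + 0.0246094 = 0.171499
P(Segment 2 | the observation) = 0.114057 / 0.171499 ≈ 0.6651

0.6651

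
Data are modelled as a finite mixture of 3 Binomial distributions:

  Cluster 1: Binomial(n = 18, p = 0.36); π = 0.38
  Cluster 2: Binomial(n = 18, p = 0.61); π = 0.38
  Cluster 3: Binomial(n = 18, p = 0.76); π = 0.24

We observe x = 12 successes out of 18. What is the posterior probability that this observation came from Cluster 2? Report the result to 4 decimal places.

0.6602

Posterior ∝ prior × likelihood, so P(k | x) ∝ w_k f_k(x); normalise over all components.
Component likelihoods at x = 12 successes out of 18:
  p_1 = 0.00604479
  p_2 = 0.173387
  p_3 = 0.131735
Multiply by the mixture weights:
  w_1·p_1 = 0.38 × 0.00604479 = 0.00229702
  w_2·p_2 = 0.38 × 0.173387 = 0.0658872
  w_3·p_3 = 0.24 × 0.131735 = 0.0316165
Normaliser: 0.00229702 + 0.0658872 + 0.0316165 = 0.0998007
P(Cluster 2 | data) = 0.0658872 / 0.0998007 ≈ 0.6602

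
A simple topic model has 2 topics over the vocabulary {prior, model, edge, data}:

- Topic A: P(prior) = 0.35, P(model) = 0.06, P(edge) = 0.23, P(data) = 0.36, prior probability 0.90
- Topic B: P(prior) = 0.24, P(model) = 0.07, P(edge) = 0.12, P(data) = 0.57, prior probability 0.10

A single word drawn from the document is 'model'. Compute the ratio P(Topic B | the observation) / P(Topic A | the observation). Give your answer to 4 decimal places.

0.1296

Only the two components matter; the odds are (π_i f_i(x)) / (π_j f_j(x)).
Categorical probabilities:
  L_A = P(model | comp) = 0.06
  L_B = P(model | comp) = 0.07
0.007 / 0.054 ≈ 0.1296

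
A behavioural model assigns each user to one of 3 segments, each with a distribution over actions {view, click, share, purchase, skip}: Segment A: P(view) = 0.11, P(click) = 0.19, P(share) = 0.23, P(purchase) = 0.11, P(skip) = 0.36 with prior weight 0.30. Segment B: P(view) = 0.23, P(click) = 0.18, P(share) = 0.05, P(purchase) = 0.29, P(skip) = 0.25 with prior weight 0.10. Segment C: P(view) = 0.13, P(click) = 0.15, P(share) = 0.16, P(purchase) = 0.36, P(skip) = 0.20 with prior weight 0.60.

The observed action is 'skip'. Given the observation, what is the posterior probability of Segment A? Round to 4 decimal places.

Posterior ∝ prior × likelihood, so P(k | x) ∝ P(Z=k) f_k(x); normalise over all components.
Evaluate each component's likelihood at the observed value:
  p_A = P(skip | comp) = 0.36
  p_B = P(skip | comp) = 0.25
  p_C = P(skip | comp) = 0.20
Unnormalised posteriors:
  P(Z=A)·p_A = 0.30 × 0.36 = 0.108
  P(Z=B)·p_B = 0.10 × 0.25 = 0.025
  P(Z=C)·p_C = 0.60 × 0.2 = 0.12
Denominator: 0.108 + 0.025 + 0.12 = 0.253
So the posterior for Segment A is 0.108 / 0.253 ≈ 0.4269.

0.4269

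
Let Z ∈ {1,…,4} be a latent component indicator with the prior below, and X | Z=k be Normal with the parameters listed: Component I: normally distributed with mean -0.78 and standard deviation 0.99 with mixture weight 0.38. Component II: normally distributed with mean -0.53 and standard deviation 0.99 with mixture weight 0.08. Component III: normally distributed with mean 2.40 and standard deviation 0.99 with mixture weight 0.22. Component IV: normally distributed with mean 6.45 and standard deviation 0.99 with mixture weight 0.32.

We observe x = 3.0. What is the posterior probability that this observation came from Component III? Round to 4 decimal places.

0.9938

Apply Bayes' rule: the posterior for each component is proportional to its prior times its likelihood at x.
Evaluate each component's likelihood at the observed value:
  L_I = (1/(0.99·√(2π)))·exp(−(3.0−-0.78)²/(2·0.99²)) = 0.402972·exp(-7.28926) = 0.000275164
  L_II = (1/(0.99·√(2π)))·exp(−(3.0−-0.53)²/(2·0.99²)) = 0.402972·exp(-6.35695) = 0.000699013
  L_III = (1/(0.99·√(2π)))·exp(−(3.0−2.40)²/(2·0.99²)) = 0.402972·exp(-0.18365) = 0.335363
  L_IV = (1/(0.99·√(2π)))·exp(−(3.0−6.45)²/(2·0.99²)) = 0.402972·exp(-6.07208) = 0.000929399
Multiply by the mixture weights:
  w_I·L_I = 0.38 × 0.000275164 = 0.000104562
  w_II·L_II = 0.08 × 0.000699013 = 5.5921e-05
  w_III·L_III = 0.22 × 0.335363 = 0.0737798
  w_IV·L_IV = 0.32 × 0.000929399 = 0.000297408
Marginal: 0.000104562 + 5.5921e-05 + 0.0737798 + 0.000297408 = 0.0742377
So the posterior for Component III is 0.0737798 / 0.0742377 ≈ 0.9938.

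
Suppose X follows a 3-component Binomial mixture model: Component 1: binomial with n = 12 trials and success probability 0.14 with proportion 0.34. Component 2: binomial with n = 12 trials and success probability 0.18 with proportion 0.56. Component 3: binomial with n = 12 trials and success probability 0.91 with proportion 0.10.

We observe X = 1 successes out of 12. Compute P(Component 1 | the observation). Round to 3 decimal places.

Apply Bayes' rule: the posterior for each component is proportional to its prior times its likelihood at x.
Component likelihoods at x = 1 successes out of 12:
  L_1 = 0.319737
  L_2 = 0.243448
  L_3 = 3.42681e-11
Multiply by the mixture weights:
  P(Z=1)·L_1 = 0.34 × 0.319737 = 0.10871
  P(Z=2)·L_2 = 0.56 × 0.243448 = 0.136331
  P(Z=3)·L_3 = 0.10 × 3.42681e-11 = 3.42681e-12
Evidence: 0.10871 + 0.136331 + 3.42681e-12 = 0.245041
P(Component 1 | the observation) = 0.10871 / 0.245041 ≈ 0.444

0.444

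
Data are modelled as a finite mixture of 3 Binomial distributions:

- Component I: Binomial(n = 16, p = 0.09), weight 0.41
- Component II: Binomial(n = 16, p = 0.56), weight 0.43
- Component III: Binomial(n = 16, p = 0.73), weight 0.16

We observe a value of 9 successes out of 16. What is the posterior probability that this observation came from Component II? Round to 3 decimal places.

0.883

P(component k | x) = π_k·f_k(x) / marginal(x), where marginal(x) = Σ_j π_j·f_j(x).
Binomial probabilities:
  f_I = 2.29033e-06
  f_II = 0.197828
  f_III = 0.0704495
Multiply by the mixture weights:
  π_I·f_I = 0.41 × 2.29033e-06 = 9.39036e-07
  π_II·f_II = 0.43 × 0.197828 = 0.0850659
  π_III·f_III = 0.16 × 0.0704495 = 0.0112719
Marginal: 9.39036e-07 + 0.0850659 + 0.0112719 = 0.0963388
Responsibility of Component II: 0.0850659 / 0.0963388 ≈ 0.883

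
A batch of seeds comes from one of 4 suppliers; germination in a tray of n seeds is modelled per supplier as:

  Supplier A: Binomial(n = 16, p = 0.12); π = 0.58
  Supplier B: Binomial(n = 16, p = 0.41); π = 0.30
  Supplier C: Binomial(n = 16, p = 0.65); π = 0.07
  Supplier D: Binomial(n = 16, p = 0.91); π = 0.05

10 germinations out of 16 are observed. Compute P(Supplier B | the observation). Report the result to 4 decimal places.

By Bayes' theorem, P(k | x) = w_k f_k(x) / Σ_j w_j f_j(x).
Evaluate each component's likelihood at the observed value:
  f_A = C(16,10)·0.12^10·0.88^6 = 8008·6.19174e-10·0.464404 = 2.30267e-06
  f_B = C(16,10)·0.41^10·0.59^6 = 8008·0.000134227·0.0421805 = 0.0453393
  f_C = C(16,10)·0.65^10·0.35^6 = 8008·0.0134627·0.00183827 = 0.198183
  f_D = C(16,10)·0.91^10·0.09^6 = 8008·0.389416·5.31441e-07 = 0.00165727
Multiply by the mixture weights:
  w_A·f_A = 0.58 × 2.30267e-06 = 1.33555e-06
  w_B·f_B = 0.30 × 0.0453393 = 0.0136018
  w_C·f_C = 0.07 × 0.198183 = 0.0138728
  w_D·f_D = 0.05 × 0.00165727 = 8.28635e-05
Denominator: 1.33555e-06 + 0.0136018 + 0.0138728 + 8.28635e-05 = 0.0275588
P(Supplier B | 10 germinations out of 16) = 0.0136018 / 0.0275588 ≈ 0.4936

0.4936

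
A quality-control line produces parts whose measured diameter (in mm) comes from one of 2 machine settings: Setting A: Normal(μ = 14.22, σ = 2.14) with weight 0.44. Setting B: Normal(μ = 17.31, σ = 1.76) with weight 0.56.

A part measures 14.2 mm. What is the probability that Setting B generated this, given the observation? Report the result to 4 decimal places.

Apply Bayes' rule: the posterior for each component is proportional to its prior times its likelihood at x.
Component likelihoods at x = 14.2 mm:
  p_A = (1/(2.14·√(2π)))·exp(−(14.2−14.22)²/(2·2.14²)) = 0.186422·exp(-0.00004) = 0.186413
  p_B = (1/(1.76·√(2π)))·exp(−(14.2−17.31)²/(2·1.76²)) = 0.226672·exp(-1.56122) = 0.0475736
Weight by the priors:
  w_A·p_A = 0.44 × 0.186413 = 0.0820219
  w_B·p_B = 0.56 × 0.0475736 = 0.0266412
Denominator: 0.0820219 + 0.0266412 = 0.108663
P(Setting B | the observation) = 0.0266412 / 0.108663 ≈ 0.2452

0.2452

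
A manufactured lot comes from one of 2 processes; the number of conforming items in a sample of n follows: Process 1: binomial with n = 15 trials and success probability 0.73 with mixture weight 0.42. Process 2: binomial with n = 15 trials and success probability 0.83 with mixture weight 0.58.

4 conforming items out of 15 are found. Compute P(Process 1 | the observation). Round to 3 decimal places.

P(component k | x) = w_k·f_k(x) / marginal(x), where marginal(x) = Σ_j w_j·f_j(x).
Binomial probabilities:
  f_1 = 0.000215489
  f_2 = 2.22015e-06
Unnormalised posteriors:
  w_1·f_1 = 0.42 × 0.000215489 = 9.05055e-05
  w_2·f_2 = 0.58 × 2.22015e-06 = 1.28769e-06
Sum: 9.05055e-05 + 1.28769e-06 = 9.17932e-05
So the posterior for Process 1 is 9.05055e-05 / 9.17932e-05 ≈ 0.986.

0.986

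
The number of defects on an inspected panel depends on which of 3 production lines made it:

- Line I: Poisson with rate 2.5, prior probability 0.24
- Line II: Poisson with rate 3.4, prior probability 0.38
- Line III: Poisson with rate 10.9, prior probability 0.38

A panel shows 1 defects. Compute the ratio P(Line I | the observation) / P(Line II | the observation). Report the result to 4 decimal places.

1.1422

Since P(k|x) ∝ P(Z=k) f_k(x), the posterior odds are P(Z=i) f_i(x) / (P(Z=j) f_j(x)).
Evaluate each component's likelihood at the observed value:
  f_I = e^(−2.5)·2.5^1/1! = 0.205212
  f_II = e^(−3.4)·3.4^1/1! = 0.113469
  f_III = e^(−10.9)·10.9^1/1! = 0.000201195
0.049251 / 0.0431183 ≈ 1.1422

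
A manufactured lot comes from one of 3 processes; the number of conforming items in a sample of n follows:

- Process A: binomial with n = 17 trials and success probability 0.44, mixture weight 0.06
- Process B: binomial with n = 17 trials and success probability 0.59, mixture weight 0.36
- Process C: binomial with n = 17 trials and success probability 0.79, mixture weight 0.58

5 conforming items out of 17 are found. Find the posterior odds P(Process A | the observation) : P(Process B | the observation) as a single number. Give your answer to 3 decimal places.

1.621

Only the two components matter; the odds are (π_i f_i(x)) / (π_j f_j(x)).
Binomial probabilities:
  p_A = 0.0970666
  p_B = 0.00998198
  p_C = 1.40061e-05
Odds = (0.06/0.36) × (0.0970666/0.00998198) = 0.166667 × 9.72419 ≈ 1.621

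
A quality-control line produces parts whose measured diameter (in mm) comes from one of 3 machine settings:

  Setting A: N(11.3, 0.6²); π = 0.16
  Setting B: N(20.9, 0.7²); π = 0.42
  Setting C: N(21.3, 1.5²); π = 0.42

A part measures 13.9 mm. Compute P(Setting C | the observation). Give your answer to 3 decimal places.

0.061

Apply Bayes' rule: the posterior for each component is proportional to its prior times its likelihood at x.
Evaluate each component's likelihood at the observed value:
  L_A = 5.56181e-05
  L_B = 1.09923e-22
  L_C = 1.38019e-06
Multiply by the mixture weights:
  w_A·L_A = 0.16 × 5.56181e-05 = 8.8989e-06
  w_B·L_B = 0.42 × 1.09923e-22 = 4.61676e-23
  w_C·L_C = 0.42 × 1.38019e-06 = 5.79678e-07
Denominator: 8.8989e-06 + 4.61676e-23 + 5.79678e-07 = 9.47857e-06
So the posterior for Setting C is 5.79678e-07 / 9.47857e-06 ≈ 0.061.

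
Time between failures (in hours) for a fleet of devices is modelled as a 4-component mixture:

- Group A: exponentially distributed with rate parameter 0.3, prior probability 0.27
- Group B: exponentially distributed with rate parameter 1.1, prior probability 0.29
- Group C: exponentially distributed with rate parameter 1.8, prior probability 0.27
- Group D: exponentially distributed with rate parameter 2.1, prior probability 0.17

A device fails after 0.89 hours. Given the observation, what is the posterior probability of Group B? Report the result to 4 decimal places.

Apply Bayes' rule: the posterior for each component is proportional to its prior times its likelihood at x.
Exponential densities:
  p_A = 0.3·e^(−0.3·0.89) = 0.3·e^(−0.2670) = 0.229702
  p_B = 1.1·e^(−1.1·0.89) = 1.1·e^(−0.9790) = 0.413255
  p_C = 1.8·e^(−1.8·0.89) = 1.8·e^(−1.6020) = 0.362688
  p_D = 2.1·e^(−2.1·0.89) = 2.1·e^(−1.8690) = 0.323984
Weight by the priors:
  w_A·p_A = 0.27 × 0.229702 = 0.0620195
  w_B·p_B = 0.29 × 0.413255 = 0.119844
  w_C·p_C = 0.27 × 0.362688 = 0.0979257
  w_D·p_D = 0.17 × 0.323984 = 0.0550772
Sum: 0.0620195 + 0.119844 + 0.0979257 + 0.0550772 = 0.334866
P(Group B | x) = 0.119844 / 0.334866 ≈ 0.3579

0.3579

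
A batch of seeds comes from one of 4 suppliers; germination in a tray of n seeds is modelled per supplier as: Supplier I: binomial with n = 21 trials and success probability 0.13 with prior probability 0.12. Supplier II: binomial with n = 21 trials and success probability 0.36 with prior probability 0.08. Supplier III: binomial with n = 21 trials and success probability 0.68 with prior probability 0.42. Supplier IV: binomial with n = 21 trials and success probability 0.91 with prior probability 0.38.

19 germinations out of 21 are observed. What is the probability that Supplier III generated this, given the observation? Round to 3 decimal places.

By Bayes' theorem, P(k | x) = π_k f_k(x) / Σ_j π_j f_j(x).
Evaluate each component's likelihood at the observed value:
  p_I = C(21,19)·0.13^19·0.87^2 = 210·1.46192e-17·0.7569 = 2.32371e-15
  p_II = C(21,19)·0.36^19·0.64^2 = 210·3.71319e-09·0.4096 = 3.19394e-07
  p_III = C(21,19)·0.68^19·0.32^2 = 210·0.000657157·0.1024 = 0.0141315
  p_IV = C(21,19)·0.91^19·0.09^2 = 210·0.166643·0.0081 = 0.283459
Prior × likelihood for each component:
  π_I·p_I = 0.12 × 2.32371e-15 = 2.78845e-16
  π_II·p_II = 0.08 × 3.19394e-07 = 2.55515e-08
  π_III·p_III = 0.42 × 0.0141315 = 0.00593523
  π_IV·p_IV = 0.38 × 0.283459 = 0.107715
Evidence: 2.78845e-16 + 2.55515e-08 + 0.00593523 + 0.107715 = 0.11365
So the posterior for Supplier III is 0.00593523 / 0.11365 ≈ 0.052.

0.052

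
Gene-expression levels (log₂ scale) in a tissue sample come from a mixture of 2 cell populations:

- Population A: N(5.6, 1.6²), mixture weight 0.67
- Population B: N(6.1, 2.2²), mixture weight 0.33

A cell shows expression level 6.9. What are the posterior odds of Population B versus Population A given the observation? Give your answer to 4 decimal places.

0.4664

Since P(k|x) ∝ P(Z=k) f_k(x), the posterior odds are P(Z=i) f_i(x) / (P(Z=j) f_j(x)).
Component likelihoods at x = 6.9:
  L_A = 0.179242
  L_B = 0.169736
Odds = (0.33/0.67) × (0.169736/0.179242) = 0.492537 × 0.946967 ≈ 0.4664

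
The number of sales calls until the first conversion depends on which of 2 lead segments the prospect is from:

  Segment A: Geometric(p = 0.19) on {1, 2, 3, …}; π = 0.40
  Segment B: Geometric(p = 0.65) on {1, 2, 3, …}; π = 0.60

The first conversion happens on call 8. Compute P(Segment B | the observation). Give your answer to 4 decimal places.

Apply Bayes' rule: the posterior for each component is proportional to its prior times its likelihood at x.
Component likelihoods at x = 8:
  p_A = 0.0434659
  p_B = 0.000418205
Unnormalised posteriors:
  w_A·p_A = 0.40 × 0.0434659 = 0.0173864
  w_B·p_B = 0.60 × 0.000418205 = 0.000250923
Denominator: 0.0173864 + 0.000250923 = 0.0176373
Responsibility of Segment B: 0.000250923 / 0.0176373 ≈ 0.0142

0.0142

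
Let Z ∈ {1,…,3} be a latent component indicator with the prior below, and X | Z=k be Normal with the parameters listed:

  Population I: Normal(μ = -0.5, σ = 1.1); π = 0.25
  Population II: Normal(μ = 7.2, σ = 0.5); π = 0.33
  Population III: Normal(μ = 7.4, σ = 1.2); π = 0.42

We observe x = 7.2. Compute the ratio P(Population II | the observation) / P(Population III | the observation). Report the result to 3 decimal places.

The posterior odds equal the prior odds times the likelihood ratio: (P(Z=i)/P(Z=j))·(f_i(x)/f_j(x)).
Normal densities:
  L_I = (1/(1.1·√(2π)))·exp(−(7.2−-0.5)²/(2·1.1²)) = 0.362675·exp(-24.50000) = 8.30429e-12
  L_II = (1/(0.5·√(2π)))·exp(−(7.2−7.2)²/(2·0.5²)) = 0.797885·exp(-0.00000) = 0.797885
  L_III = (1/(1.2·√(2π)))·exp(−(7.2−7.4)²/(2·1.2²)) = 0.332452·exp(-0.01389) = 0.327866
0.263302 / 0.137704 ≈ 1.912

1.912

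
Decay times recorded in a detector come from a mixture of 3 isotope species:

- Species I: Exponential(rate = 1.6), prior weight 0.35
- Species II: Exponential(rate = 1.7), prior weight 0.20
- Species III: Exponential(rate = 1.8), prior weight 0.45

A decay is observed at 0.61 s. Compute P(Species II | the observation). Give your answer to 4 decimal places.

0.2003

The responsibility of component k is P(Z=k) f_k(x) divided by Σ_j P(Z=j) f_j(x).
Evaluate each component's likelihood at the observed value:
  f_I = 0.602905
  f_II = 0.602678
  f_III = 0.600367
Prior × likelihood for each component:
  P(Z=I)·f_I = 0.35 × 0.602905 = 0.211017
  P(Z=II)·f_II = 0.20 × 0.602678 = 0.120536
  P(Z=III)·f_III = 0.45 × 0.600367 = 0.270165
Denominator: 0.211017 + 0.120536 + 0.270165 = 0.601718
So the posterior for Species II is 0.120536 / 0.601718 ≈ 0.2003.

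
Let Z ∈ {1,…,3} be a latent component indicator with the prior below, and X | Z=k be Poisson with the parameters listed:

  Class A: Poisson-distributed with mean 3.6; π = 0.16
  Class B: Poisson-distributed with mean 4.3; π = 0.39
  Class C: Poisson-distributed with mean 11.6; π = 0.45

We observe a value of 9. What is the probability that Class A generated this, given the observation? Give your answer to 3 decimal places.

0.024

Apply Bayes' rule: the posterior for each component is proportional to its prior times its likelihood at x.
Poisson probabilities:
  f_A = 0.00764715
  f_B = 0.0187926
  f_C = 0.0960601
Prior × likelihood for each component:
  w_A·f_A = 0.16 × 0.00764715 = 0.00122354
  w_B·f_B = 0.39 × 0.0187926 = 0.00732911
  w_C·f_C = 0.45 × 0.0960601 = 0.043227
Normaliser: 0.00122354 + 0.00732911 + 0.043227 = 0.0517797
Responsibility of Class A: 0.00122354 / 0.0517797 ≈ 0.024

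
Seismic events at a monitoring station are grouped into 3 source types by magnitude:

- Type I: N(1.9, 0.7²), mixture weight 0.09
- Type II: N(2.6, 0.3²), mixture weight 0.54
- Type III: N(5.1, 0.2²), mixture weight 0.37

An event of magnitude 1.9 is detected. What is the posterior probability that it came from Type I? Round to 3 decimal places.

Apply Bayes' rule: the posterior for each component is proportional to its prior times its likelihood at x.
Evaluate each component's likelihood at the observed value:
  f_I = 0.569918
  f_II = 0.0874063
  f_III = 5.13082e-56
Prior × likelihood for each component:
  π_I·f_I = 0.09 × 0.569918 = 0.0512926
  π_II·f_II = 0.54 × 0.0874063 = 0.0471994
  π_III·f_III = 0.37 × 5.13082e-56 = 1.8984e-56
Normaliser: 0.0512926 + 0.0471994 + 1.8984e-56 = 0.098492
Responsibility of Type I: 0.0512926 / 0.098492 ≈ 0.521

0.521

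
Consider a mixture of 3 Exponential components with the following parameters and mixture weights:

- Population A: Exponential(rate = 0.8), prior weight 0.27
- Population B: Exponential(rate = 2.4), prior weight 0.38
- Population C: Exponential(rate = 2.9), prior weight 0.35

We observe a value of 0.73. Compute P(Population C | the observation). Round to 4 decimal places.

Posterior ∝ prior × likelihood, so P(k | x) ∝ w_k f_k(x); normalise over all components.
Evaluate each component's likelihood at the observed value:
  f_A = 0.446131
  f_B = 0.416224
  f_C = 0.349138
Prior × likelihood for each component:
  w_A·f_A = 0.27 × 0.446131 = 0.120455
  w_B·f_B = 0.38 × 0.416224 = 0.158165
  w_C·f_C = 0.35 × 0.349138 = 0.122198
Denominator: 0.120455 + 0.158165 + 0.122198 = 0.400819
P(Population C | x) = 0.122198 / 0.400819 ≈ 0.3049

0.3049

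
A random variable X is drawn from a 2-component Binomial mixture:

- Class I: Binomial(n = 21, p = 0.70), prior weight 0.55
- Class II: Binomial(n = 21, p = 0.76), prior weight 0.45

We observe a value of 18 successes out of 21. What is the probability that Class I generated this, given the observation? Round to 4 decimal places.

0.3520

By Bayes' theorem, P(k | x) = π_k f_k(x) / Σ_j π_j f_j(x).
Evaluate each component's likelihood at the observed value:
  p_I = 0.0584763
  p_II = 0.131562
Weight by the priors:
  π_I·p_I = 0.55 × 0.0584763 = 0.032162
  π_II·p_II = 0.45 × 0.131562 = 0.0592028
Denominator: 0.032162 + 0.0592028 = 0.0913648
So the posterior for Class I is 0.032162 / 0.0913648 ≈ 0.3520.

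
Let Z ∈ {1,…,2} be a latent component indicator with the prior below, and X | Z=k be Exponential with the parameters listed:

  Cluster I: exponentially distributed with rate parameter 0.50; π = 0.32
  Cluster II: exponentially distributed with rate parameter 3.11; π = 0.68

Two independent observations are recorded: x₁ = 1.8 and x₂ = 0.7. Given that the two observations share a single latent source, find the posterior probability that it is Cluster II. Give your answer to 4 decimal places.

By Bayes' theorem, P(k | x) = P(Z=k) f_k(x) / Σ_j P(Z=j) f_j(x).
Since both observations come from the same component, the likelihood for component k is f_k(x₁)·f_k(x₂).
  L_I = [0.203285] × [0.352344] = 0.0716262
  L_II = [0.0115234] × [0.352615] = 0.00406332
Multiply by the mixture weights:
  P(Z=I)·L_I = 0.32 × 0.0716262 = 0.0229204
  P(Z=II)·L_II = 0.68 × 0.00406332 = 0.00276306
Evidence: 0.0229204 + 0.00276306 = 0.0256834
Responsibility of Cluster II: 0.00276306 / 0.0256834 ≈ 0.1076

0.1076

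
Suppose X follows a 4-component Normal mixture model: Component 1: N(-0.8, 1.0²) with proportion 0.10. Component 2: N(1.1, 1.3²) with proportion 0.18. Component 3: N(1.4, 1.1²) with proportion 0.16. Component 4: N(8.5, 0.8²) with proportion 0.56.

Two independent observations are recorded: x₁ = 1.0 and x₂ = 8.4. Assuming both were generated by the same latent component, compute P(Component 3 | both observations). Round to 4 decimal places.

Posterior ∝ prior × likelihood, so P(k | x) ∝ P(Z=k) f_k(x); normalise over all components.
Since both observations come from the same component, the likelihood for component k is f_k(x₁)·f_k(x₂).
  L_1 = [(1/(1.0·√(2π)))·exp(−(1.0−-0.8)²/(2·1.0²)) = 0.398942·exp(-1.62000) = 0.0789502] × [1.66559e-19] = 1.31498e-20
  L_2 = [(1/(1.3·√(2π)))·exp(−(1.0−1.1)²/(2·1.3²)) = 0.306879·exp(-0.00296) = 0.305972] × [4.36276e-08] = 1.33488e-08
  L_3 = [(1/(1.1·√(2π)))·exp(−(1.0−1.4)²/(2·1.1²)) = 0.362675·exp(-0.06612) = 0.339472] × [5.8338e-10] = 1.98041e-10
  L_4 = [(1/(0.8·√(2π)))·exp(−(1.0−8.5)²/(2·0.8²)) = 0.498678·exp(-43.94531) = 4.09839e-20] × [0.494797] = 2.02787e-20
Unnormalised posteriors:
  P(Z=1)·L_1 = 0.10 × 1.31498e-20 = 1.31498e-21
  P(Z=2)·L_2 = 0.18 × 1.33488e-08 = 2.40279e-09
  P(Z=3)·L_3 = 0.16 × 1.98041e-10 = 3.16866e-11
  P(Z=4)·L_4 = 0.56 × 2.02787e-20 = 1.13561e-20
Evidence: 1.31498e-21 + 2.40279e-09 + 3.16866e-11 + 1.13561e-20 = 2.43448e-09
Responsibility of Component 3: 3.16866e-11 / 2.43448e-09 ≈ 0.0130

0.0130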